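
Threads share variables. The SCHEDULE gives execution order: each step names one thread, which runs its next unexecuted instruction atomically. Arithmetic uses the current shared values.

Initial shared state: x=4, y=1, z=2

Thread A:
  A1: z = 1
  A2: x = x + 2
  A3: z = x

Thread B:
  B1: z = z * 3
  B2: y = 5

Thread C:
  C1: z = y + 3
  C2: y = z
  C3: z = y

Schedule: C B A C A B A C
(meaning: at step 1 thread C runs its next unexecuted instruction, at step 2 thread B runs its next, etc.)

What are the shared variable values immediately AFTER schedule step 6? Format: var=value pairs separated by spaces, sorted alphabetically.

Step 1: thread C executes C1 (z = y + 3). Shared: x=4 y=1 z=4. PCs: A@0 B@0 C@1
Step 2: thread B executes B1 (z = z * 3). Shared: x=4 y=1 z=12. PCs: A@0 B@1 C@1
Step 3: thread A executes A1 (z = 1). Shared: x=4 y=1 z=1. PCs: A@1 B@1 C@1
Step 4: thread C executes C2 (y = z). Shared: x=4 y=1 z=1. PCs: A@1 B@1 C@2
Step 5: thread A executes A2 (x = x + 2). Shared: x=6 y=1 z=1. PCs: A@2 B@1 C@2
Step 6: thread B executes B2 (y = 5). Shared: x=6 y=5 z=1. PCs: A@2 B@2 C@2

Answer: x=6 y=5 z=1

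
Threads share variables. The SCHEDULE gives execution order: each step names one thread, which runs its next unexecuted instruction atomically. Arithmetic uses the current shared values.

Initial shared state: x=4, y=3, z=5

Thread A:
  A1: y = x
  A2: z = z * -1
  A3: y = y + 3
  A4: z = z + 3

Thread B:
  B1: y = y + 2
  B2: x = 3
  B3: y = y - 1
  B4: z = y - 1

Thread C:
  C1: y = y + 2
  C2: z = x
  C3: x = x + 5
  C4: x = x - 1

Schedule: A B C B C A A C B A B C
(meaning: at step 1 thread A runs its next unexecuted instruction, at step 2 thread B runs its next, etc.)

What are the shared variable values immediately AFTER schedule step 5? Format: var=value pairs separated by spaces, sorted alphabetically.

Step 1: thread A executes A1 (y = x). Shared: x=4 y=4 z=5. PCs: A@1 B@0 C@0
Step 2: thread B executes B1 (y = y + 2). Shared: x=4 y=6 z=5. PCs: A@1 B@1 C@0
Step 3: thread C executes C1 (y = y + 2). Shared: x=4 y=8 z=5. PCs: A@1 B@1 C@1
Step 4: thread B executes B2 (x = 3). Shared: x=3 y=8 z=5. PCs: A@1 B@2 C@1
Step 5: thread C executes C2 (z = x). Shared: x=3 y=8 z=3. PCs: A@1 B@2 C@2

Answer: x=3 y=8 z=3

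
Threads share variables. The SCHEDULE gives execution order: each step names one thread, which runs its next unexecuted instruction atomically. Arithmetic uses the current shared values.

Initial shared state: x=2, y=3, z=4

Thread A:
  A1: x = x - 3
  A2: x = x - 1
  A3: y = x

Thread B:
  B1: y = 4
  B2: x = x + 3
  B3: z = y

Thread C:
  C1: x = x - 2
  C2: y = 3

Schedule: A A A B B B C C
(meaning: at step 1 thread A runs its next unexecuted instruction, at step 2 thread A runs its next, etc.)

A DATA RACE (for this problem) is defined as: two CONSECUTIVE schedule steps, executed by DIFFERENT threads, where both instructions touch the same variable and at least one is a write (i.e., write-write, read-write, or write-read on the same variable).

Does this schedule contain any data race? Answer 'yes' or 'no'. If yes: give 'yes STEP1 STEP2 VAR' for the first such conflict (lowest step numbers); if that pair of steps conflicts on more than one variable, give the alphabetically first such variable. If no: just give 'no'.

Steps 1,2: same thread (A). No race.
Steps 2,3: same thread (A). No race.
Steps 3,4: A(y = x) vs B(y = 4). RACE on y (W-W).
Steps 4,5: same thread (B). No race.
Steps 5,6: same thread (B). No race.
Steps 6,7: B(r=y,w=z) vs C(r=x,w=x). No conflict.
Steps 7,8: same thread (C). No race.
First conflict at steps 3,4.

Answer: yes 3 4 y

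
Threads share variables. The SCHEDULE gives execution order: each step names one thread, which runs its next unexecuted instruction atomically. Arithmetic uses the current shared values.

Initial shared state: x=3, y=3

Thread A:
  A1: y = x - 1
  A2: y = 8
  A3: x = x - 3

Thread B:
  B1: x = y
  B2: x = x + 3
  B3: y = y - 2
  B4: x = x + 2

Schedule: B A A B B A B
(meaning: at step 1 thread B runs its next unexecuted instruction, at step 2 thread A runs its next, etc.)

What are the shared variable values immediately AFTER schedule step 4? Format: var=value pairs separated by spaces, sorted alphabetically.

Answer: x=6 y=8

Derivation:
Step 1: thread B executes B1 (x = y). Shared: x=3 y=3. PCs: A@0 B@1
Step 2: thread A executes A1 (y = x - 1). Shared: x=3 y=2. PCs: A@1 B@1
Step 3: thread A executes A2 (y = 8). Shared: x=3 y=8. PCs: A@2 B@1
Step 4: thread B executes B2 (x = x + 3). Shared: x=6 y=8. PCs: A@2 B@2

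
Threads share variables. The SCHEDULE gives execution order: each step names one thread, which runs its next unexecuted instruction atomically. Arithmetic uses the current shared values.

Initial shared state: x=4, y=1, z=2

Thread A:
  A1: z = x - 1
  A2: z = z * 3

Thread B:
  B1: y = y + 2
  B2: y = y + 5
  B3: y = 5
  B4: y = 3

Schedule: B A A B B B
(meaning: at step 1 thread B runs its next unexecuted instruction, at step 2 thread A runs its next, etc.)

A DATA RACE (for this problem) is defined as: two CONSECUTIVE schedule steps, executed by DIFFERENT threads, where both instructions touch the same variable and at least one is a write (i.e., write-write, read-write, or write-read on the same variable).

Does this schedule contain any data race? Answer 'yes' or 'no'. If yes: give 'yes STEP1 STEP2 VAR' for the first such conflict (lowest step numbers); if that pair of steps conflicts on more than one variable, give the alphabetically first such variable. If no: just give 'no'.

Answer: no

Derivation:
Steps 1,2: B(r=y,w=y) vs A(r=x,w=z). No conflict.
Steps 2,3: same thread (A). No race.
Steps 3,4: A(r=z,w=z) vs B(r=y,w=y). No conflict.
Steps 4,5: same thread (B). No race.
Steps 5,6: same thread (B). No race.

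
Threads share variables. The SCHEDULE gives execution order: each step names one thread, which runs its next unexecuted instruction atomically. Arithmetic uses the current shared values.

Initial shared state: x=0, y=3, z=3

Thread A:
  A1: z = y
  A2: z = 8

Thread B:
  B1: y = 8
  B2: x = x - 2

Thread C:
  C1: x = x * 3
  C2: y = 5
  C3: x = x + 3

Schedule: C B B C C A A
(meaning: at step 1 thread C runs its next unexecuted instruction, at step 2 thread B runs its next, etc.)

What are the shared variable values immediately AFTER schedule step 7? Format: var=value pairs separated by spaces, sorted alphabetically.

Step 1: thread C executes C1 (x = x * 3). Shared: x=0 y=3 z=3. PCs: A@0 B@0 C@1
Step 2: thread B executes B1 (y = 8). Shared: x=0 y=8 z=3. PCs: A@0 B@1 C@1
Step 3: thread B executes B2 (x = x - 2). Shared: x=-2 y=8 z=3. PCs: A@0 B@2 C@1
Step 4: thread C executes C2 (y = 5). Shared: x=-2 y=5 z=3. PCs: A@0 B@2 C@2
Step 5: thread C executes C3 (x = x + 3). Shared: x=1 y=5 z=3. PCs: A@0 B@2 C@3
Step 6: thread A executes A1 (z = y). Shared: x=1 y=5 z=5. PCs: A@1 B@2 C@3
Step 7: thread A executes A2 (z = 8). Shared: x=1 y=5 z=8. PCs: A@2 B@2 C@3

Answer: x=1 y=5 z=8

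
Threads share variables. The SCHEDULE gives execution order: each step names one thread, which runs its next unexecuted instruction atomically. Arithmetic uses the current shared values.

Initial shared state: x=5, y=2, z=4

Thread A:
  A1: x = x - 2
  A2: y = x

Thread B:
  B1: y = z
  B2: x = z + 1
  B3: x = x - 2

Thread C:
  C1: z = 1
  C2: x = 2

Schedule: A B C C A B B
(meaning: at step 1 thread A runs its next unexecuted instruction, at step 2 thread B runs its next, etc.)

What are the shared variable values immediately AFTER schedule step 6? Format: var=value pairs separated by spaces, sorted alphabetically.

Answer: x=2 y=2 z=1

Derivation:
Step 1: thread A executes A1 (x = x - 2). Shared: x=3 y=2 z=4. PCs: A@1 B@0 C@0
Step 2: thread B executes B1 (y = z). Shared: x=3 y=4 z=4. PCs: A@1 B@1 C@0
Step 3: thread C executes C1 (z = 1). Shared: x=3 y=4 z=1. PCs: A@1 B@1 C@1
Step 4: thread C executes C2 (x = 2). Shared: x=2 y=4 z=1. PCs: A@1 B@1 C@2
Step 5: thread A executes A2 (y = x). Shared: x=2 y=2 z=1. PCs: A@2 B@1 C@2
Step 6: thread B executes B2 (x = z + 1). Shared: x=2 y=2 z=1. PCs: A@2 B@2 C@2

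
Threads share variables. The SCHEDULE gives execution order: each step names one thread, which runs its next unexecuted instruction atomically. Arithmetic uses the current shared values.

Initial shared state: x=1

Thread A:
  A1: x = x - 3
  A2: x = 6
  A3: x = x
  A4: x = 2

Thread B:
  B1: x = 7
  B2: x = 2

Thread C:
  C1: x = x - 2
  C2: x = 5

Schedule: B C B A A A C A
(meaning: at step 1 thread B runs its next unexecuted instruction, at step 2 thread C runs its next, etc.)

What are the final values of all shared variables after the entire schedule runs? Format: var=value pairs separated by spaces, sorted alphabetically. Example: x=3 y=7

Step 1: thread B executes B1 (x = 7). Shared: x=7. PCs: A@0 B@1 C@0
Step 2: thread C executes C1 (x = x - 2). Shared: x=5. PCs: A@0 B@1 C@1
Step 3: thread B executes B2 (x = 2). Shared: x=2. PCs: A@0 B@2 C@1
Step 4: thread A executes A1 (x = x - 3). Shared: x=-1. PCs: A@1 B@2 C@1
Step 5: thread A executes A2 (x = 6). Shared: x=6. PCs: A@2 B@2 C@1
Step 6: thread A executes A3 (x = x). Shared: x=6. PCs: A@3 B@2 C@1
Step 7: thread C executes C2 (x = 5). Shared: x=5. PCs: A@3 B@2 C@2
Step 8: thread A executes A4 (x = 2). Shared: x=2. PCs: A@4 B@2 C@2

Answer: x=2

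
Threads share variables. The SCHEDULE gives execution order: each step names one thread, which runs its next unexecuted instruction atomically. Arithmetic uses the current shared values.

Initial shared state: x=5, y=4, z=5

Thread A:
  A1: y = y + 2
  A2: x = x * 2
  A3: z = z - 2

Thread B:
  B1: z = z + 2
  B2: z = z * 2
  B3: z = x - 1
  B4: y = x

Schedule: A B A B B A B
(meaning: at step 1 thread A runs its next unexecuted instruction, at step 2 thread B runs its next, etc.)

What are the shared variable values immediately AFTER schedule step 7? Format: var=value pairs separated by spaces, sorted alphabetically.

Step 1: thread A executes A1 (y = y + 2). Shared: x=5 y=6 z=5. PCs: A@1 B@0
Step 2: thread B executes B1 (z = z + 2). Shared: x=5 y=6 z=7. PCs: A@1 B@1
Step 3: thread A executes A2 (x = x * 2). Shared: x=10 y=6 z=7. PCs: A@2 B@1
Step 4: thread B executes B2 (z = z * 2). Shared: x=10 y=6 z=14. PCs: A@2 B@2
Step 5: thread B executes B3 (z = x - 1). Shared: x=10 y=6 z=9. PCs: A@2 B@3
Step 6: thread A executes A3 (z = z - 2). Shared: x=10 y=6 z=7. PCs: A@3 B@3
Step 7: thread B executes B4 (y = x). Shared: x=10 y=10 z=7. PCs: A@3 B@4

Answer: x=10 y=10 z=7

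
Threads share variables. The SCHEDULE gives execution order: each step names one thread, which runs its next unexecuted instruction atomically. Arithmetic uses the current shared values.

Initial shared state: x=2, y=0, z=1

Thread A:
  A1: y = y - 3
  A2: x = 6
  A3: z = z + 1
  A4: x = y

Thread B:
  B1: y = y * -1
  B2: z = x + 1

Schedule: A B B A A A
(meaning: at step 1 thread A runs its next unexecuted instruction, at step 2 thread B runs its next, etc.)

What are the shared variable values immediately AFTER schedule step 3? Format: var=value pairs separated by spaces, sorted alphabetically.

Answer: x=2 y=3 z=3

Derivation:
Step 1: thread A executes A1 (y = y - 3). Shared: x=2 y=-3 z=1. PCs: A@1 B@0
Step 2: thread B executes B1 (y = y * -1). Shared: x=2 y=3 z=1. PCs: A@1 B@1
Step 3: thread B executes B2 (z = x + 1). Shared: x=2 y=3 z=3. PCs: A@1 B@2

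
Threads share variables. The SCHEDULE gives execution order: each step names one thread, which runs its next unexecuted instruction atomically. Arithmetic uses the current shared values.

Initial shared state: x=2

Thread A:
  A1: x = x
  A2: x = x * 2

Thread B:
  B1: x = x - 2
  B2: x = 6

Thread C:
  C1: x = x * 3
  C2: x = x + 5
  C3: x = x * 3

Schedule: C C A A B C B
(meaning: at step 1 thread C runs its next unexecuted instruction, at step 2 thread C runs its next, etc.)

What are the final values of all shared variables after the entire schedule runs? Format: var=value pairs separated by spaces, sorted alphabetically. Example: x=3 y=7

Answer: x=6

Derivation:
Step 1: thread C executes C1 (x = x * 3). Shared: x=6. PCs: A@0 B@0 C@1
Step 2: thread C executes C2 (x = x + 5). Shared: x=11. PCs: A@0 B@0 C@2
Step 3: thread A executes A1 (x = x). Shared: x=11. PCs: A@1 B@0 C@2
Step 4: thread A executes A2 (x = x * 2). Shared: x=22. PCs: A@2 B@0 C@2
Step 5: thread B executes B1 (x = x - 2). Shared: x=20. PCs: A@2 B@1 C@2
Step 6: thread C executes C3 (x = x * 3). Shared: x=60. PCs: A@2 B@1 C@3
Step 7: thread B executes B2 (x = 6). Shared: x=6. PCs: A@2 B@2 C@3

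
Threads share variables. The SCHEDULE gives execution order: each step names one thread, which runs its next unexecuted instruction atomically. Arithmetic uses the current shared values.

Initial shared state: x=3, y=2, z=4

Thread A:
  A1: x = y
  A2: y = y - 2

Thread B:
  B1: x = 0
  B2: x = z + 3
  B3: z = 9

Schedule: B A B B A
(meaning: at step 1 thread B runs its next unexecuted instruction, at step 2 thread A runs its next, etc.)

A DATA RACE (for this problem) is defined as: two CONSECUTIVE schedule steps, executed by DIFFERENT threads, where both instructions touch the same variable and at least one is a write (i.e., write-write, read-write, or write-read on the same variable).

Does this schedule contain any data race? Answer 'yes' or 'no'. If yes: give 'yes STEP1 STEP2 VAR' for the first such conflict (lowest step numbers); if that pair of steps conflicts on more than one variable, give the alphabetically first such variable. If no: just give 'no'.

Answer: yes 1 2 x

Derivation:
Steps 1,2: B(x = 0) vs A(x = y). RACE on x (W-W).
Steps 2,3: A(x = y) vs B(x = z + 3). RACE on x (W-W).
Steps 3,4: same thread (B). No race.
Steps 4,5: B(r=-,w=z) vs A(r=y,w=y). No conflict.
First conflict at steps 1,2.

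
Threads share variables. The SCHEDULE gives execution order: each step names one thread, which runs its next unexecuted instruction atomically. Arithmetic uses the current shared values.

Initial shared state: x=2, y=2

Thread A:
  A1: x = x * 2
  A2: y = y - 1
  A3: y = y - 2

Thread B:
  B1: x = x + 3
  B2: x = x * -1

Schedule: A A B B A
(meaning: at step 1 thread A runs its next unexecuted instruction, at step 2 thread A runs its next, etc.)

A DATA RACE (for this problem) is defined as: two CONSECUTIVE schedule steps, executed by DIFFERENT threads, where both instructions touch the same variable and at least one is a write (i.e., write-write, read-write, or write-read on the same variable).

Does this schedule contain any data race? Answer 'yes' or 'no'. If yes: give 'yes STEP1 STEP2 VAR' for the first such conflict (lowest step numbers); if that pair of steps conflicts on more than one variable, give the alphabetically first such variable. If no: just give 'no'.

Steps 1,2: same thread (A). No race.
Steps 2,3: A(r=y,w=y) vs B(r=x,w=x). No conflict.
Steps 3,4: same thread (B). No race.
Steps 4,5: B(r=x,w=x) vs A(r=y,w=y). No conflict.

Answer: no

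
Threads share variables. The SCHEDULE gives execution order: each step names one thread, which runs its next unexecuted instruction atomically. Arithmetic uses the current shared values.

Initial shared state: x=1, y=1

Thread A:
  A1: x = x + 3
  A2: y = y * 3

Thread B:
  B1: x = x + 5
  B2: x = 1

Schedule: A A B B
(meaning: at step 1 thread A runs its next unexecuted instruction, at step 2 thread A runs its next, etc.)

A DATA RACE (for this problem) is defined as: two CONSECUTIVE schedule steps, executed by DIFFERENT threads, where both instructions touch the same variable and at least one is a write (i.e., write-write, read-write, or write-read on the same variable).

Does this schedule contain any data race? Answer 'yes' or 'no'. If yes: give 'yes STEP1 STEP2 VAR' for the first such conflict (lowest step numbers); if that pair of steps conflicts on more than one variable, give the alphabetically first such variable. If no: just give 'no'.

Steps 1,2: same thread (A). No race.
Steps 2,3: A(r=y,w=y) vs B(r=x,w=x). No conflict.
Steps 3,4: same thread (B). No race.

Answer: no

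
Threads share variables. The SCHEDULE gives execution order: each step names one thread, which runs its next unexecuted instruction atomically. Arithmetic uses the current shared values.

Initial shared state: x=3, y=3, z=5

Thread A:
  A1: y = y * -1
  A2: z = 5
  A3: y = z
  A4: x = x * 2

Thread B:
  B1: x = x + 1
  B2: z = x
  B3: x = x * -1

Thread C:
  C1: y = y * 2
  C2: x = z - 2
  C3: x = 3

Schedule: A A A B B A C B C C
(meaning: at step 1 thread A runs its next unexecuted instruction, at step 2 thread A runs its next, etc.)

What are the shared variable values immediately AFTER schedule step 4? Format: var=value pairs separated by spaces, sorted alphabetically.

Step 1: thread A executes A1 (y = y * -1). Shared: x=3 y=-3 z=5. PCs: A@1 B@0 C@0
Step 2: thread A executes A2 (z = 5). Shared: x=3 y=-3 z=5. PCs: A@2 B@0 C@0
Step 3: thread A executes A3 (y = z). Shared: x=3 y=5 z=5. PCs: A@3 B@0 C@0
Step 4: thread B executes B1 (x = x + 1). Shared: x=4 y=5 z=5. PCs: A@3 B@1 C@0

Answer: x=4 y=5 z=5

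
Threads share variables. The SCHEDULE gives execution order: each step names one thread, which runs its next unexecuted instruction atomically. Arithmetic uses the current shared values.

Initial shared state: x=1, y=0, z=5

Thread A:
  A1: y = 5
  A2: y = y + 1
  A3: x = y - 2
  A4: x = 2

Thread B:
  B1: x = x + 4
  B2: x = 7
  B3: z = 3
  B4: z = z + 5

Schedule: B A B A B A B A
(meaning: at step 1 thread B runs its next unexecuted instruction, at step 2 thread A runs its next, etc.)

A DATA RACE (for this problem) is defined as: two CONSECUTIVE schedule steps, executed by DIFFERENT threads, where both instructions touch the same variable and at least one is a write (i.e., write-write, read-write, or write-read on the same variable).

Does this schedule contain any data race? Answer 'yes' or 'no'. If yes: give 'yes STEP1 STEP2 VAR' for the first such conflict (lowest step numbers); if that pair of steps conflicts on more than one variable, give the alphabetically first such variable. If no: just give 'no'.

Answer: no

Derivation:
Steps 1,2: B(r=x,w=x) vs A(r=-,w=y). No conflict.
Steps 2,3: A(r=-,w=y) vs B(r=-,w=x). No conflict.
Steps 3,4: B(r=-,w=x) vs A(r=y,w=y). No conflict.
Steps 4,5: A(r=y,w=y) vs B(r=-,w=z). No conflict.
Steps 5,6: B(r=-,w=z) vs A(r=y,w=x). No conflict.
Steps 6,7: A(r=y,w=x) vs B(r=z,w=z). No conflict.
Steps 7,8: B(r=z,w=z) vs A(r=-,w=x). No conflict.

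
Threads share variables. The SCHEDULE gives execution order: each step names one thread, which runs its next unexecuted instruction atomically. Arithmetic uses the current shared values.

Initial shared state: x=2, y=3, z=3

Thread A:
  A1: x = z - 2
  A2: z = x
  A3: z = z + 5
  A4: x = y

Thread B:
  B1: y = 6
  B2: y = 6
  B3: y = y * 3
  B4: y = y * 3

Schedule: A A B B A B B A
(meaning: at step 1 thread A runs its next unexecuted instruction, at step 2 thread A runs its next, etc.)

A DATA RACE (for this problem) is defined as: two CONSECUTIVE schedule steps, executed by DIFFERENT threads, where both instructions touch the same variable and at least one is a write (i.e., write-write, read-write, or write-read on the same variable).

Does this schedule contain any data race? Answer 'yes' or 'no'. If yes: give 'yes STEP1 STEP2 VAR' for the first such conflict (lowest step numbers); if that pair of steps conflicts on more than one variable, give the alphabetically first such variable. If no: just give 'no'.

Answer: yes 7 8 y

Derivation:
Steps 1,2: same thread (A). No race.
Steps 2,3: A(r=x,w=z) vs B(r=-,w=y). No conflict.
Steps 3,4: same thread (B). No race.
Steps 4,5: B(r=-,w=y) vs A(r=z,w=z). No conflict.
Steps 5,6: A(r=z,w=z) vs B(r=y,w=y). No conflict.
Steps 6,7: same thread (B). No race.
Steps 7,8: B(y = y * 3) vs A(x = y). RACE on y (W-R).
First conflict at steps 7,8.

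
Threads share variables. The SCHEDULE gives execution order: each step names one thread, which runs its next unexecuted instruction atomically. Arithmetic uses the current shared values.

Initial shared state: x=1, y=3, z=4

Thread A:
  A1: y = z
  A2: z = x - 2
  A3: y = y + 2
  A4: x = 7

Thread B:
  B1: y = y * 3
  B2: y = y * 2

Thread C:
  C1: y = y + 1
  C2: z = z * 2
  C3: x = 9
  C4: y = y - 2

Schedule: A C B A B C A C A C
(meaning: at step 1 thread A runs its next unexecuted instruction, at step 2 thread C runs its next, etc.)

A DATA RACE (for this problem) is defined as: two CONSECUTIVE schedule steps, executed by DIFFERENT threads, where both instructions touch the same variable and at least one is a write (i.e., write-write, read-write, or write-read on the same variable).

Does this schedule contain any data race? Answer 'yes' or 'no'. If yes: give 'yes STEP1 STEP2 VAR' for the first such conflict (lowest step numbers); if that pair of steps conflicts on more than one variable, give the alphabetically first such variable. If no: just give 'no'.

Steps 1,2: A(y = z) vs C(y = y + 1). RACE on y (W-W).
Steps 2,3: C(y = y + 1) vs B(y = y * 3). RACE on y (W-W).
Steps 3,4: B(r=y,w=y) vs A(r=x,w=z). No conflict.
Steps 4,5: A(r=x,w=z) vs B(r=y,w=y). No conflict.
Steps 5,6: B(r=y,w=y) vs C(r=z,w=z). No conflict.
Steps 6,7: C(r=z,w=z) vs A(r=y,w=y). No conflict.
Steps 7,8: A(r=y,w=y) vs C(r=-,w=x). No conflict.
Steps 8,9: C(x = 9) vs A(x = 7). RACE on x (W-W).
Steps 9,10: A(r=-,w=x) vs C(r=y,w=y). No conflict.
First conflict at steps 1,2.

Answer: yes 1 2 y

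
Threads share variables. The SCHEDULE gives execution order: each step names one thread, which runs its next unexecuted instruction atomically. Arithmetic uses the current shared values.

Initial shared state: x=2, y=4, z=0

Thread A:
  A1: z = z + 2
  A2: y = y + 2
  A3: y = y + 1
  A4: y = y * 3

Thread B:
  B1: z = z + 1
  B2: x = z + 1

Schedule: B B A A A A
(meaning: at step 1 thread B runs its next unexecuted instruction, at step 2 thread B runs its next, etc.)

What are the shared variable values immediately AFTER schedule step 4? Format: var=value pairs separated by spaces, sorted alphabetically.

Step 1: thread B executes B1 (z = z + 1). Shared: x=2 y=4 z=1. PCs: A@0 B@1
Step 2: thread B executes B2 (x = z + 1). Shared: x=2 y=4 z=1. PCs: A@0 B@2
Step 3: thread A executes A1 (z = z + 2). Shared: x=2 y=4 z=3. PCs: A@1 B@2
Step 4: thread A executes A2 (y = y + 2). Shared: x=2 y=6 z=3. PCs: A@2 B@2

Answer: x=2 y=6 z=3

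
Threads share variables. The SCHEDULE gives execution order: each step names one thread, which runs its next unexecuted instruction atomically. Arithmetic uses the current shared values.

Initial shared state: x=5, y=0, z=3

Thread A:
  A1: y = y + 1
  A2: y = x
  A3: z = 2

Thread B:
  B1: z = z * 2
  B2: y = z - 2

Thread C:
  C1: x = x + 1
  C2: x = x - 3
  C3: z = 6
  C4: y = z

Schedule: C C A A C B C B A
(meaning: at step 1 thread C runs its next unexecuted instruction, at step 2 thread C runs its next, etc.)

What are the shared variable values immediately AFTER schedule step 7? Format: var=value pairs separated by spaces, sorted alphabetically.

Answer: x=3 y=12 z=12

Derivation:
Step 1: thread C executes C1 (x = x + 1). Shared: x=6 y=0 z=3. PCs: A@0 B@0 C@1
Step 2: thread C executes C2 (x = x - 3). Shared: x=3 y=0 z=3. PCs: A@0 B@0 C@2
Step 3: thread A executes A1 (y = y + 1). Shared: x=3 y=1 z=3. PCs: A@1 B@0 C@2
Step 4: thread A executes A2 (y = x). Shared: x=3 y=3 z=3. PCs: A@2 B@0 C@2
Step 5: thread C executes C3 (z = 6). Shared: x=3 y=3 z=6. PCs: A@2 B@0 C@3
Step 6: thread B executes B1 (z = z * 2). Shared: x=3 y=3 z=12. PCs: A@2 B@1 C@3
Step 7: thread C executes C4 (y = z). Shared: x=3 y=12 z=12. PCs: A@2 B@1 C@4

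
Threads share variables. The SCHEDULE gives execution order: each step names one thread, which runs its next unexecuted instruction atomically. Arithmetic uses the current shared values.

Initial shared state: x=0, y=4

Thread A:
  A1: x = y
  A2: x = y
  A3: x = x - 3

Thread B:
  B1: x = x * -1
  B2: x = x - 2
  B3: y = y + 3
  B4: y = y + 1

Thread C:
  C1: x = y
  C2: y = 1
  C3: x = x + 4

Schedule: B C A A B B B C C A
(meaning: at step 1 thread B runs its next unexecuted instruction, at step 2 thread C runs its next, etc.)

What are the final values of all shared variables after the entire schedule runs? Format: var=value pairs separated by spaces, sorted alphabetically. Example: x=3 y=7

Step 1: thread B executes B1 (x = x * -1). Shared: x=0 y=4. PCs: A@0 B@1 C@0
Step 2: thread C executes C1 (x = y). Shared: x=4 y=4. PCs: A@0 B@1 C@1
Step 3: thread A executes A1 (x = y). Shared: x=4 y=4. PCs: A@1 B@1 C@1
Step 4: thread A executes A2 (x = y). Shared: x=4 y=4. PCs: A@2 B@1 C@1
Step 5: thread B executes B2 (x = x - 2). Shared: x=2 y=4. PCs: A@2 B@2 C@1
Step 6: thread B executes B3 (y = y + 3). Shared: x=2 y=7. PCs: A@2 B@3 C@1
Step 7: thread B executes B4 (y = y + 1). Shared: x=2 y=8. PCs: A@2 B@4 C@1
Step 8: thread C executes C2 (y = 1). Shared: x=2 y=1. PCs: A@2 B@4 C@2
Step 9: thread C executes C3 (x = x + 4). Shared: x=6 y=1. PCs: A@2 B@4 C@3
Step 10: thread A executes A3 (x = x - 3). Shared: x=3 y=1. PCs: A@3 B@4 C@3

Answer: x=3 y=1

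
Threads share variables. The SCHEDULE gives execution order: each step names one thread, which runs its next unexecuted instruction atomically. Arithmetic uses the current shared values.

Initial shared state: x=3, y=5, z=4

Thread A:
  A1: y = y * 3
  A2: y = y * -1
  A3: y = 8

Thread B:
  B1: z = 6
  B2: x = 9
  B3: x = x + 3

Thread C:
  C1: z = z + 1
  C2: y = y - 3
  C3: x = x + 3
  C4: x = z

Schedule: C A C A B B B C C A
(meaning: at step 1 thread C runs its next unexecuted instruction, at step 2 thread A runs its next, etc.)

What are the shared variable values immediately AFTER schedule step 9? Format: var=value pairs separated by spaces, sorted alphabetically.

Answer: x=6 y=-12 z=6

Derivation:
Step 1: thread C executes C1 (z = z + 1). Shared: x=3 y=5 z=5. PCs: A@0 B@0 C@1
Step 2: thread A executes A1 (y = y * 3). Shared: x=3 y=15 z=5. PCs: A@1 B@0 C@1
Step 3: thread C executes C2 (y = y - 3). Shared: x=3 y=12 z=5. PCs: A@1 B@0 C@2
Step 4: thread A executes A2 (y = y * -1). Shared: x=3 y=-12 z=5. PCs: A@2 B@0 C@2
Step 5: thread B executes B1 (z = 6). Shared: x=3 y=-12 z=6. PCs: A@2 B@1 C@2
Step 6: thread B executes B2 (x = 9). Shared: x=9 y=-12 z=6. PCs: A@2 B@2 C@2
Step 7: thread B executes B3 (x = x + 3). Shared: x=12 y=-12 z=6. PCs: A@2 B@3 C@2
Step 8: thread C executes C3 (x = x + 3). Shared: x=15 y=-12 z=6. PCs: A@2 B@3 C@3
Step 9: thread C executes C4 (x = z). Shared: x=6 y=-12 z=6. PCs: A@2 B@3 C@4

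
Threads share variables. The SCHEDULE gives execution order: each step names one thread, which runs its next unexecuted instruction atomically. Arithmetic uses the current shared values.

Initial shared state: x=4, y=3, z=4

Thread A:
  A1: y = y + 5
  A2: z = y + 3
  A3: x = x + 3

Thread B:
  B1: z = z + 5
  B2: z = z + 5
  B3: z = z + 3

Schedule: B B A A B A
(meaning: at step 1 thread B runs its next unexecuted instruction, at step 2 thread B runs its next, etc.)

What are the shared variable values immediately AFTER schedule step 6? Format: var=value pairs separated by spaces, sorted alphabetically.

Step 1: thread B executes B1 (z = z + 5). Shared: x=4 y=3 z=9. PCs: A@0 B@1
Step 2: thread B executes B2 (z = z + 5). Shared: x=4 y=3 z=14. PCs: A@0 B@2
Step 3: thread A executes A1 (y = y + 5). Shared: x=4 y=8 z=14. PCs: A@1 B@2
Step 4: thread A executes A2 (z = y + 3). Shared: x=4 y=8 z=11. PCs: A@2 B@2
Step 5: thread B executes B3 (z = z + 3). Shared: x=4 y=8 z=14. PCs: A@2 B@3
Step 6: thread A executes A3 (x = x + 3). Shared: x=7 y=8 z=14. PCs: A@3 B@3

Answer: x=7 y=8 z=14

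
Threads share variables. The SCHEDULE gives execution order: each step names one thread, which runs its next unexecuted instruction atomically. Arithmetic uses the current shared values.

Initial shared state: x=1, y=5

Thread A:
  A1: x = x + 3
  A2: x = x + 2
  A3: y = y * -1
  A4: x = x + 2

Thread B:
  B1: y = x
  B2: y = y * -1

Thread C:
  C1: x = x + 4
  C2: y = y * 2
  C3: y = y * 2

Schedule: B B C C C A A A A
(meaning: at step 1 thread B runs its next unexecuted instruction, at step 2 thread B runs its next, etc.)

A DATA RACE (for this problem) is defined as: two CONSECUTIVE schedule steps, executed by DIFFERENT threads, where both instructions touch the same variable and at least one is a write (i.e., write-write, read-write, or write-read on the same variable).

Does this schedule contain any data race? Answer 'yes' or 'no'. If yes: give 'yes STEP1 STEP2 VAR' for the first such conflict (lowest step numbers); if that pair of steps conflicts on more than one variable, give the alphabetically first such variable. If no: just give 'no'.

Steps 1,2: same thread (B). No race.
Steps 2,3: B(r=y,w=y) vs C(r=x,w=x). No conflict.
Steps 3,4: same thread (C). No race.
Steps 4,5: same thread (C). No race.
Steps 5,6: C(r=y,w=y) vs A(r=x,w=x). No conflict.
Steps 6,7: same thread (A). No race.
Steps 7,8: same thread (A). No race.
Steps 8,9: same thread (A). No race.

Answer: no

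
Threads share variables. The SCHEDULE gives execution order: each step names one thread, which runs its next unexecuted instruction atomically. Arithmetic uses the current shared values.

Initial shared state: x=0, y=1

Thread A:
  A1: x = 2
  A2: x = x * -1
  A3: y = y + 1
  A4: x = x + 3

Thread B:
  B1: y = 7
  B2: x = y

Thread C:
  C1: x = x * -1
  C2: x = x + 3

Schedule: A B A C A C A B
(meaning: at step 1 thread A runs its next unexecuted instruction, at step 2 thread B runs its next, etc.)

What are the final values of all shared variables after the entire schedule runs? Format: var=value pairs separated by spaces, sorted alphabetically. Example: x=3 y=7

Answer: x=8 y=8

Derivation:
Step 1: thread A executes A1 (x = 2). Shared: x=2 y=1. PCs: A@1 B@0 C@0
Step 2: thread B executes B1 (y = 7). Shared: x=2 y=7. PCs: A@1 B@1 C@0
Step 3: thread A executes A2 (x = x * -1). Shared: x=-2 y=7. PCs: A@2 B@1 C@0
Step 4: thread C executes C1 (x = x * -1). Shared: x=2 y=7. PCs: A@2 B@1 C@1
Step 5: thread A executes A3 (y = y + 1). Shared: x=2 y=8. PCs: A@3 B@1 C@1
Step 6: thread C executes C2 (x = x + 3). Shared: x=5 y=8. PCs: A@3 B@1 C@2
Step 7: thread A executes A4 (x = x + 3). Shared: x=8 y=8. PCs: A@4 B@1 C@2
Step 8: thread B executes B2 (x = y). Shared: x=8 y=8. PCs: A@4 B@2 C@2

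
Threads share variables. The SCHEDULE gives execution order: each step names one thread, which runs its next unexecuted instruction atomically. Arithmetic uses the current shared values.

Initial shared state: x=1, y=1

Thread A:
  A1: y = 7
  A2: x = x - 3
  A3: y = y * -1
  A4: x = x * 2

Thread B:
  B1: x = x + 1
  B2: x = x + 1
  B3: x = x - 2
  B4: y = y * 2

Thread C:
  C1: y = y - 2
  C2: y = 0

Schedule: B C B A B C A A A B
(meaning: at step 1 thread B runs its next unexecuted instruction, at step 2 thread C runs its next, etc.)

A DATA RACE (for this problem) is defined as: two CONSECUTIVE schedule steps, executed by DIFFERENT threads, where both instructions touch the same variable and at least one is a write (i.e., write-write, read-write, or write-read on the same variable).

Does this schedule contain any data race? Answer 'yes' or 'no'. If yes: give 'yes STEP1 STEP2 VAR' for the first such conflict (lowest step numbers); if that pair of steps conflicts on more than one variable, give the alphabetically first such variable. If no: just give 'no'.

Answer: no

Derivation:
Steps 1,2: B(r=x,w=x) vs C(r=y,w=y). No conflict.
Steps 2,3: C(r=y,w=y) vs B(r=x,w=x). No conflict.
Steps 3,4: B(r=x,w=x) vs A(r=-,w=y). No conflict.
Steps 4,5: A(r=-,w=y) vs B(r=x,w=x). No conflict.
Steps 5,6: B(r=x,w=x) vs C(r=-,w=y). No conflict.
Steps 6,7: C(r=-,w=y) vs A(r=x,w=x). No conflict.
Steps 7,8: same thread (A). No race.
Steps 8,9: same thread (A). No race.
Steps 9,10: A(r=x,w=x) vs B(r=y,w=y). No conflict.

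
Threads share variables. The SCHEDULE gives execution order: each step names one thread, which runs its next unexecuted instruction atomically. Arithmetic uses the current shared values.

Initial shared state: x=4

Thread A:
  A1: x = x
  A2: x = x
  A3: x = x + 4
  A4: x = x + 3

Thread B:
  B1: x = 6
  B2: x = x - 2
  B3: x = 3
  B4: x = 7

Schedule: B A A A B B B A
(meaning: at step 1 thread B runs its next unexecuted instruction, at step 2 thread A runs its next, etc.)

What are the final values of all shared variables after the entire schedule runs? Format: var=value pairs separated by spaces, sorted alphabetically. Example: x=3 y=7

Step 1: thread B executes B1 (x = 6). Shared: x=6. PCs: A@0 B@1
Step 2: thread A executes A1 (x = x). Shared: x=6. PCs: A@1 B@1
Step 3: thread A executes A2 (x = x). Shared: x=6. PCs: A@2 B@1
Step 4: thread A executes A3 (x = x + 4). Shared: x=10. PCs: A@3 B@1
Step 5: thread B executes B2 (x = x - 2). Shared: x=8. PCs: A@3 B@2
Step 6: thread B executes B3 (x = 3). Shared: x=3. PCs: A@3 B@3
Step 7: thread B executes B4 (x = 7). Shared: x=7. PCs: A@3 B@4
Step 8: thread A executes A4 (x = x + 3). Shared: x=10. PCs: A@4 B@4

Answer: x=10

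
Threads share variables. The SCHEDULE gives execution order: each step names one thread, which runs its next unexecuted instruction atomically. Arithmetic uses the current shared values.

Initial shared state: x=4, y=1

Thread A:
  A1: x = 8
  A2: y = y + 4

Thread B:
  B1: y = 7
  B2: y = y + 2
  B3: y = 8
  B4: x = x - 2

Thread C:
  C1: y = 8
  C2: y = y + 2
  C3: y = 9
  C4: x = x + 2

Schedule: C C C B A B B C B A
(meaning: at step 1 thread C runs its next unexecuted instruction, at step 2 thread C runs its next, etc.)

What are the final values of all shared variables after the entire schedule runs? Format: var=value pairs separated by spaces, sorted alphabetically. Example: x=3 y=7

Answer: x=8 y=12

Derivation:
Step 1: thread C executes C1 (y = 8). Shared: x=4 y=8. PCs: A@0 B@0 C@1
Step 2: thread C executes C2 (y = y + 2). Shared: x=4 y=10. PCs: A@0 B@0 C@2
Step 3: thread C executes C3 (y = 9). Shared: x=4 y=9. PCs: A@0 B@0 C@3
Step 4: thread B executes B1 (y = 7). Shared: x=4 y=7. PCs: A@0 B@1 C@3
Step 5: thread A executes A1 (x = 8). Shared: x=8 y=7. PCs: A@1 B@1 C@3
Step 6: thread B executes B2 (y = y + 2). Shared: x=8 y=9. PCs: A@1 B@2 C@3
Step 7: thread B executes B3 (y = 8). Shared: x=8 y=8. PCs: A@1 B@3 C@3
Step 8: thread C executes C4 (x = x + 2). Shared: x=10 y=8. PCs: A@1 B@3 C@4
Step 9: thread B executes B4 (x = x - 2). Shared: x=8 y=8. PCs: A@1 B@4 C@4
Step 10: thread A executes A2 (y = y + 4). Shared: x=8 y=12. PCs: A@2 B@4 C@4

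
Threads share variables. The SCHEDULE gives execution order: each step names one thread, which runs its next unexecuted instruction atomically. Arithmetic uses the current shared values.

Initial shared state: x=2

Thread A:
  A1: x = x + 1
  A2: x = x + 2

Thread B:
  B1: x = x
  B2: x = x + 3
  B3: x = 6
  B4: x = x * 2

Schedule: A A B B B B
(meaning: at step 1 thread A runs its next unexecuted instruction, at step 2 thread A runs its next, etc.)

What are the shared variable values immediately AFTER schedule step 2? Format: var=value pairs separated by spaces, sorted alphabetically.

Step 1: thread A executes A1 (x = x + 1). Shared: x=3. PCs: A@1 B@0
Step 2: thread A executes A2 (x = x + 2). Shared: x=5. PCs: A@2 B@0

Answer: x=5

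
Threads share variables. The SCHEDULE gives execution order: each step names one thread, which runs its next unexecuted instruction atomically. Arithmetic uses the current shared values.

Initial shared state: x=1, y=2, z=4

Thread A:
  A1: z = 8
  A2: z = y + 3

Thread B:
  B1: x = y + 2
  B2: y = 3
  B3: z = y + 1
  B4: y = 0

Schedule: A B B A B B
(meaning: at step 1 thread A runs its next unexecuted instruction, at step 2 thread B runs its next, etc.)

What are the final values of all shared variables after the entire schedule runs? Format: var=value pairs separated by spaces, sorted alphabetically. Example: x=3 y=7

Step 1: thread A executes A1 (z = 8). Shared: x=1 y=2 z=8. PCs: A@1 B@0
Step 2: thread B executes B1 (x = y + 2). Shared: x=4 y=2 z=8. PCs: A@1 B@1
Step 3: thread B executes B2 (y = 3). Shared: x=4 y=3 z=8. PCs: A@1 B@2
Step 4: thread A executes A2 (z = y + 3). Shared: x=4 y=3 z=6. PCs: A@2 B@2
Step 5: thread B executes B3 (z = y + 1). Shared: x=4 y=3 z=4. PCs: A@2 B@3
Step 6: thread B executes B4 (y = 0). Shared: x=4 y=0 z=4. PCs: A@2 B@4

Answer: x=4 y=0 z=4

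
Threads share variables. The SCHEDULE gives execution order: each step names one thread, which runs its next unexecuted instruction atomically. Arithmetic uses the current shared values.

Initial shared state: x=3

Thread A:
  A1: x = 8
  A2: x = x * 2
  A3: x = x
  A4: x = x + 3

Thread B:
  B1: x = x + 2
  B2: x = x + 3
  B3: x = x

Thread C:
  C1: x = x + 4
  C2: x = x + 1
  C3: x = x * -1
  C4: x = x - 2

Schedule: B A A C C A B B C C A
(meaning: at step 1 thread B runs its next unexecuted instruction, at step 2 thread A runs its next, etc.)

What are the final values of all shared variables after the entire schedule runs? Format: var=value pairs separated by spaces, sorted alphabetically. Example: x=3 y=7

Step 1: thread B executes B1 (x = x + 2). Shared: x=5. PCs: A@0 B@1 C@0
Step 2: thread A executes A1 (x = 8). Shared: x=8. PCs: A@1 B@1 C@0
Step 3: thread A executes A2 (x = x * 2). Shared: x=16. PCs: A@2 B@1 C@0
Step 4: thread C executes C1 (x = x + 4). Shared: x=20. PCs: A@2 B@1 C@1
Step 5: thread C executes C2 (x = x + 1). Shared: x=21. PCs: A@2 B@1 C@2
Step 6: thread A executes A3 (x = x). Shared: x=21. PCs: A@3 B@1 C@2
Step 7: thread B executes B2 (x = x + 3). Shared: x=24. PCs: A@3 B@2 C@2
Step 8: thread B executes B3 (x = x). Shared: x=24. PCs: A@3 B@3 C@2
Step 9: thread C executes C3 (x = x * -1). Shared: x=-24. PCs: A@3 B@3 C@3
Step 10: thread C executes C4 (x = x - 2). Shared: x=-26. PCs: A@3 B@3 C@4
Step 11: thread A executes A4 (x = x + 3). Shared: x=-23. PCs: A@4 B@3 C@4

Answer: x=-23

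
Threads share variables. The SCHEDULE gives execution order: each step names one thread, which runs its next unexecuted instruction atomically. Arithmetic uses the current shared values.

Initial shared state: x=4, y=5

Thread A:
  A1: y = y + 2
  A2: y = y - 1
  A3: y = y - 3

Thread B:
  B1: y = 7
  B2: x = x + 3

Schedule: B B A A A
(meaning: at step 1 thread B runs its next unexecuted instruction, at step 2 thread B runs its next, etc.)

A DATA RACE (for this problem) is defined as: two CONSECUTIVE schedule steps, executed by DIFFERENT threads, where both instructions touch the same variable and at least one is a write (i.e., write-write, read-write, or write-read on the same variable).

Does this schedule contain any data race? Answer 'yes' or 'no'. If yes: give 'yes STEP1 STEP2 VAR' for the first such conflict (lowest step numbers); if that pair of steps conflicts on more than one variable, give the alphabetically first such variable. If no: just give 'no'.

Steps 1,2: same thread (B). No race.
Steps 2,3: B(r=x,w=x) vs A(r=y,w=y). No conflict.
Steps 3,4: same thread (A). No race.
Steps 4,5: same thread (A). No race.

Answer: no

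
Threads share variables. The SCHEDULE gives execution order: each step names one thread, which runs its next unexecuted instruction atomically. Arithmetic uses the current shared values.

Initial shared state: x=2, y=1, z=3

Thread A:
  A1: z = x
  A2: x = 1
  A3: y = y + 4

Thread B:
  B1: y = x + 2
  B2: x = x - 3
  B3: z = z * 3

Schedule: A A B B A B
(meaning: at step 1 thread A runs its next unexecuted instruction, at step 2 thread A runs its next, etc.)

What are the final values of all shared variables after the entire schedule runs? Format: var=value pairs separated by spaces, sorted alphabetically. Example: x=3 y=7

Answer: x=-2 y=7 z=6

Derivation:
Step 1: thread A executes A1 (z = x). Shared: x=2 y=1 z=2. PCs: A@1 B@0
Step 2: thread A executes A2 (x = 1). Shared: x=1 y=1 z=2. PCs: A@2 B@0
Step 3: thread B executes B1 (y = x + 2). Shared: x=1 y=3 z=2. PCs: A@2 B@1
Step 4: thread B executes B2 (x = x - 3). Shared: x=-2 y=3 z=2. PCs: A@2 B@2
Step 5: thread A executes A3 (y = y + 4). Shared: x=-2 y=7 z=2. PCs: A@3 B@2
Step 6: thread B executes B3 (z = z * 3). Shared: x=-2 y=7 z=6. PCs: A@3 B@3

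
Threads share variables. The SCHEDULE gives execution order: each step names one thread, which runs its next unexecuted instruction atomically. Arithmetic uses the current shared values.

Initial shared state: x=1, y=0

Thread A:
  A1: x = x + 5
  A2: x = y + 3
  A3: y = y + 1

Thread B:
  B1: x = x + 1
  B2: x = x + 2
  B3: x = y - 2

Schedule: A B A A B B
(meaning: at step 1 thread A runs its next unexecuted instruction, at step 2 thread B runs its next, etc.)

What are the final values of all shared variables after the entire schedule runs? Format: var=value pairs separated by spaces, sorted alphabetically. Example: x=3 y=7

Step 1: thread A executes A1 (x = x + 5). Shared: x=6 y=0. PCs: A@1 B@0
Step 2: thread B executes B1 (x = x + 1). Shared: x=7 y=0. PCs: A@1 B@1
Step 3: thread A executes A2 (x = y + 3). Shared: x=3 y=0. PCs: A@2 B@1
Step 4: thread A executes A3 (y = y + 1). Shared: x=3 y=1. PCs: A@3 B@1
Step 5: thread B executes B2 (x = x + 2). Shared: x=5 y=1. PCs: A@3 B@2
Step 6: thread B executes B3 (x = y - 2). Shared: x=-1 y=1. PCs: A@3 B@3

Answer: x=-1 y=1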